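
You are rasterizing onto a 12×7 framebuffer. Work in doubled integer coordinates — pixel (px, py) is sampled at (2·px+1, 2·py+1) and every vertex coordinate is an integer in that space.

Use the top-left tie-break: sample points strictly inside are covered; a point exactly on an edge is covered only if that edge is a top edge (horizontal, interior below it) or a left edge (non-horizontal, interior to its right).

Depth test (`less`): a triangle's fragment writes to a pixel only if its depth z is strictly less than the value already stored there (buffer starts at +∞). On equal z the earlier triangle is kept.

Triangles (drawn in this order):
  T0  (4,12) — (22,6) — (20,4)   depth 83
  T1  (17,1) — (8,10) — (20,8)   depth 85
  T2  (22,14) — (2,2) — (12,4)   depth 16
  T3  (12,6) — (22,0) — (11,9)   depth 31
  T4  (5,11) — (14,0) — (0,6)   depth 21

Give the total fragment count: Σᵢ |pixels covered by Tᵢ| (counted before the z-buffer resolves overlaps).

T0:
  2·area = 48  (B↔C swapped to make it positive)
  edge (4, 12)→(20, 4): d=(16,-8) top-left  bias=+0
  edge (20, 4)→(22, 6): d=(2,2) right/bottom  bias=-1
  edge (22, 6)→(4, 12): d=(-18,6) right/bottom  bias=-1
    (8,0)@(17, 1): e=[-72,0,120] → ·  [on edge]
    (9,1)@(19, 3): e=[-24,0,72] → ·  [on edge]
    (9,2)@(19, 5): e=[8,4,36] → █
    (10,2)@(21, 5): e=[24,0,24] → ·  [on edge]
    (7,3)@(15, 7): e=[8,16,24] → █
    (8,3)@(17, 7): e=[24,12,12] → █
    (9,3)@(19, 7): e=[40,8,0] → ·  [on edge]
    (11,3)@(23, 7): e=[72,0,-24] → ·  [on edge]
    (5,4)@(11, 9): e=[8,28,12] → █
    (6,4)@(13, 9): e=[24,24,0] → ·  [on edge]
    (7,4)@(15, 9): e=[40,20,-12] → ·
    (8,4)@(17, 9): e=[56,16,-24] → ·
    (3,5)@(7, 11): e=[8,40,0] → ·  [on edge]
    (0,6)@(1, 13): e=[-8,56,0] → ·  [on edge]
  covered (4 px):
    · · · · · · · · · · · ·
    · · · · · · · · · · · ·
    · · · · · · · · · █ · ·
    · · · · · · · █ █ · · ·
    · · · · · █ · · · · · ·
    · · · · · · · · · · · ·
    · · · · · · · · · · · ·
T1:
  2·area = 90  (B↔C swapped to make it positive)
  edge (17, 1)→(20, 8): d=(3,7) right/bottom  bias=-1
  edge (20, 8)→(8, 10): d=(-12,2) right/bottom  bias=-1
  edge (8, 10)→(17, 1): d=(9,-9) top-left  bias=+0
    (8,0)@(17, 1): e=[0,90,0] → ·  [on edge]
    (7,1)@(15, 3): e=[20,70,0] → █  [on edge]
    (8,1)@(17, 3): e=[6,66,18] → █
    (9,1)@(19, 3): e=[-8,62,36] → ·
    (6,2)@(13, 5): e=[40,50,0] → █  [on edge]
    (9,2)@(19, 5): e=[-2,38,54] → ·
    (5,3)@(11, 7): e=[60,30,0] → █  [on edge]
    (9,3)@(19, 7): e=[4,14,72] → █
    (10,3)@(21, 7): e=[-10,10,90] → ·
    (4,4)@(9, 9): e=[80,10,0] → █  [on edge]
    (7,4)@(15, 9): e=[38,-2,54] → ·
    (8,4)@(17, 9): e=[24,-6,72] → ·
    (3,5)@(7, 11): e=[100,-10,0] → ·  [on edge]
    (2,6)@(5, 13): e=[120,-30,0] → ·  [on edge]
  covered (13 px):
    · · · · · · · · · · · ·
    · · · · · · · █ █ · · ·
    · · · · · · █ █ █ · · ·
    · · · · · █ █ █ █ █ · ·
    · · · · █ █ █ · · · · ·
    · · · · · · · · · · · ·
    · · · · · · · · · · · ·
T2:
  2·area = 80
  edge (22, 14)→(2, 2): d=(-20,-12) top-left  bias=+0
  edge (2, 2)→(12, 4): d=(10,2) right/bottom  bias=-1
  edge (12, 4)→(22, 14): d=(10,10) right/bottom  bias=-1
    (4,0)@(9, 1): e=[104,-24,0] → ·  [on edge]
    (2,1)@(5, 3): e=[16,4,60] → █
    (3,1)@(7, 3): e=[40,0,40] → ·  [on edge]
    (5,1)@(11, 3): e=[88,-8,0] → ·  [on edge]
    (2,2)@(5, 5): e=[-24,24,80] → ·
    (3,2)@(7, 5): e=[0,20,60] → █  [on edge]
    (4,2)@(9, 5): e=[24,16,40] → █
    (5,2)@(11, 5): e=[48,12,20] → █
    (6,2)@(13, 5): e=[72,8,0] → ·  [on edge]
    (8,2)@(17, 5): e=[120,0,-40] → ·  [on edge]
    (3,3)@(7, 7): e=[-40,40,80] → ·
    (4,3)@(9, 7): e=[-16,36,60] → ·
    (7,3)@(15, 7): e=[56,24,0] → ·  [on edge]
    (8,4)@(17, 9): e=[40,40,0] → ·  [on edge]
    (8,5)@(17, 11): e=[0,60,20] → █  [on edge]
    (9,5)@(19, 11): e=[24,56,0] → ·  [on edge]
    (10,6)@(21, 13): e=[8,72,0] → ·  [on edge]
  covered (8 px):
    · · · · · · · · · · · ·
    · · █ · · · · · · · · ·
    · · · █ █ █ · · · · · ·
    · · · · · █ █ · · · · ·
    · · · · · · · █ · · · ·
    · · · · · · · · █ · · ·
    · · · · · · · · · · · ·
T3:
  2·area = 24
  edge (12, 6)→(22, 0): d=(10,-6) top-left  bias=+0
  edge (22, 0)→(11, 9): d=(-11,9) right/bottom  bias=-1
  edge (11, 9)→(12, 6): d=(1,-3) top-left  bias=+0
    (6,1)@(13, 3): e=[-24,48,0] → ·  [on edge]
    (8,1)@(17, 3): e=[0,12,12] → █  [on edge]
    (9,1)@(19, 3): e=[12,-6,18] → ·
    (7,2)@(15, 5): e=[8,8,8] → █
    (8,2)@(17, 5): e=[20,-10,14] → ·
    (6,3)@(13, 7): e=[16,4,4] → █
    (7,3)@(15, 7): e=[28,-14,10] → ·
    (3,4)@(7, 9): e=[0,36,-12] → ·  [on edge]
    (5,4)@(11, 9): e=[24,0,0] → ·  [on edge]
    (6,4)@(13, 9): e=[36,-18,6] → ·
  covered (3 px):
    · · · · · · · · · · · ·
    · · · · · · · · █ · · ·
    · · · · · · · █ · · · ·
    · · · · · · █ · · · · ·
    · · · · · · · · · · · ·
    · · · · · · · · · · · ·
    · · · · · · · · · · · ·
T4:
  2·area = 100  (B↔C swapped to make it positive)
  edge (5, 11)→(0, 6): d=(-5,-5) top-left  bias=+0
  edge (0, 6)→(14, 0): d=(14,-6) top-left  bias=+0
  edge (14, 0)→(5, 11): d=(-9,11) right/bottom  bias=-1
    (6,0)@(13, 1): e=[90,8,2] → █
    (7,0)@(15, 1): e=[100,20,-20] → ·
    (3,1)@(7, 3): e=[50,0,50] → █  [on edge]
    (4,1)@(9, 3): e=[60,12,28] → █
    (5,1)@(11, 3): e=[70,24,6] → █
    (6,1)@(13, 3): e=[80,36,-16] → ·
    (1,2)@(3, 5): e=[20,4,76] → █
    (2,2)@(5, 5): e=[30,16,54] → █
    (5,2)@(11, 5): e=[60,52,-12] → ·
    (0,3)@(1, 7): e=[0,20,80] → █  [on edge]
    (4,3)@(9, 7): e=[40,68,-8] → ·
    (0,4)@(1, 9): e=[-10,48,62] → ·
    (1,4)@(3, 9): e=[0,60,40] → █  [on edge]
    (2,5)@(5, 11): e=[0,100,0] → ·  [on edge]
    (3,6)@(7, 13): e=[0,140,-40] → ·  [on edge]
  covered (14 px):
    · · · · · · █ · · · · ·
    · · · █ █ █ · · · · · ·
    · █ █ █ █ · · · · · · ·
    █ █ █ █ · · · · · · · ·
    · █ █ · · · · · · · · ·
    · · · · · · · · · · · ·
    · · · · · · · · · · · ·

Answer: 42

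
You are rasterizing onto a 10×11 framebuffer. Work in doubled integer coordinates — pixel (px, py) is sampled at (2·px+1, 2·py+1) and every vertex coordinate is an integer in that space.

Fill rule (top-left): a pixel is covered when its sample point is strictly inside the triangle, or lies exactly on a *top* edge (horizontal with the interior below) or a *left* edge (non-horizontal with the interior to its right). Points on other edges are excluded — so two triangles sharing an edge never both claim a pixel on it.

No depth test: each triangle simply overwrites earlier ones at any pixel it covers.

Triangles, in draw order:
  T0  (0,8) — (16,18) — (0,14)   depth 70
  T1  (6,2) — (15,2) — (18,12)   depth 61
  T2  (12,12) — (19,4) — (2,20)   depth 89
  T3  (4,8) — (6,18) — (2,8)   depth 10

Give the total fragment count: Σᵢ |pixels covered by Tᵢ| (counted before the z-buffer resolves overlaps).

T0:
  2·area = 96
  edge (0, 8)→(16, 18): d=(16,10) right/bottom  bias=-1
  edge (16, 18)→(0, 14): d=(-16,-4) top-left  bias=+0
  edge (0, 14)→(0, 8): d=(0,-6) top-left  bias=+0
    (0,4)@(1, 9): e=[6,84,6] → #
    (1,4)@(3, 9): e=[-14,92,18] → ·
    (0,5)@(1, 11): e=[38,52,6] → #
    (1,5)@(3, 11): e=[18,60,18] → #
    (2,5)@(5, 11): e=[-2,68,30] → ·
    (0,6)@(1, 13): e=[70,20,6] → #
    (2,6)@(5, 13): e=[30,36,30] → #
    (3,6)@(7, 13): e=[10,44,42] → #
    (4,6)@(9, 13): e=[-10,52,54] → ·
    (0,7)@(1, 15): e=[102,-12,6] → ·
    (1,7)@(3, 15): e=[82,-4,18] → ·
    (2,7)@(5, 15): e=[62,4,30] → #
  covered (12 px):
    · · · · · · · · · ·
    · · · · · · · · · ·
    · · · · · · · · · ·
    · · · · · · · · · ·
    # · · · · · · · · ·
    # # · · · · · · · ·
    # # # # · · · · · ·
    · · # # # # · · · ·
    · · · · · · # · · ·
    · · · · · · · · · ·
    · · · · · · · · · ·
T1:
  2·area = 90
  edge (6, 2)→(15, 2): d=(9,0) top-left  bias=+0
  edge (15, 2)→(18, 12): d=(3,10) right/bottom  bias=-1
  edge (18, 12)→(6, 2): d=(-12,-10) top-left  bias=+0
    (4,1)@(9, 3): e=[9,63,18] → #
    (5,1)@(11, 3): e=[9,43,38] → #
    (6,1)@(13, 3): e=[9,23,58] → #
    (7,1)@(15, 3): e=[9,3,78] → #
    (8,1)@(17, 3): e=[9,-17,98] → ·
    (4,2)@(9, 5): e=[27,69,-6] → ·
    (5,2)@(11, 5): e=[27,49,14] → #
    (8,2)@(17, 5): e=[27,-11,74] → ·
    (5,3)@(11, 7): e=[45,55,-10] → ·
    (6,3)@(13, 7): e=[45,35,10] → #
    (8,3)@(17, 7): e=[45,-5,50] → ·
    (6,4)@(13, 9): e=[63,41,-14] → ·
  covered (12 px):
    · · · · · · · · · ·
    · · · · # # # # · ·
    · · · · · # # # · ·
    · · · · · · # # · ·
    · · · · · · · # # ·
    · · · · · · · · # ·
    · · · · · · · · · ·
    · · · · · · · · · ·
    · · · · · · · · · ·
    · · · · · · · · · ·
    · · · · · · · · · ·
T2:
  2·area = 24  (B↔C swapped to make it positive)
  edge (12, 12)→(2, 20): d=(-10,8) right/bottom  bias=-1
  edge (2, 20)→(19, 4): d=(17,-16) top-left  bias=+0
  edge (19, 4)→(12, 12): d=(-7,8) right/bottom  bias=-1
  covered (0 px):
    · · · · · · · · · ·
    · · · · · · · · · ·
    · · · · · · · · · ·
    · · · · · · · · · ·
    · · · · · · · · · ·
    · · · · · · · · · ·
    · · · · · · · · · ·
    · · · · · · · · · ·
    · · · · · · · · · ·
    · · · · · · · · · ·
    · · · · · · · · · ·
T3:
  2·area = 20
  edge (4, 8)→(6, 18): d=(2,10) right/bottom  bias=-1
  edge (6, 18)→(2, 8): d=(-4,-10) top-left  bias=+0
  edge (2, 8)→(4, 8): d=(2,0) top-left  bias=+0
    (1,1)@(3, 3): e=[0,30,-10] → ·  [on edge]
    (1,4)@(3, 9): e=[12,6,2] → #
    (2,4)@(5, 9): e=[-8,26,2] → ·
    (1,5)@(3, 11): e=[16,-2,6] → ·
    (2,6)@(5, 13): e=[0,10,10] → ·  [on edge]
    (2,7)@(5, 15): e=[4,2,14] → #
    (3,7)@(7, 15): e=[-16,22,14] → ·
    (2,8)@(5, 17): e=[8,-6,18] → ·
  covered (2 px):
    · · · · · · · · · ·
    · · · · · · · · · ·
    · · · · · · · · · ·
    · · · · · · · · · ·
    · # · · · · · · · ·
    · · · · · · · · · ·
    · · · · · · · · · ·
    · · # · · · · · · ·
    · · · · · · · · · ·
    · · · · · · · · · ·
    · · · · · · · · · ·

Final: 26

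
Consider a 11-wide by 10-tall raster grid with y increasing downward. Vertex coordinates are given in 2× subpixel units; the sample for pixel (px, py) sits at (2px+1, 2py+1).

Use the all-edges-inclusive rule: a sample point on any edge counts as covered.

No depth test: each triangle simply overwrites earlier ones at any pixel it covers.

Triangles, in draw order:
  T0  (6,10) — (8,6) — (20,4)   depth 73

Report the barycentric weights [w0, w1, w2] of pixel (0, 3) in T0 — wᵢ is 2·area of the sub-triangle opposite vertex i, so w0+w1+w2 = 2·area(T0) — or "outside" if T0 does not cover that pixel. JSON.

T0:
  2·area = 44
  edge (6, 10)→(8, 6): d=(2,-4) inclusive
  edge (8, 6)→(20, 4): d=(12,-2) inclusive
  edge (20, 4)→(6, 10): d=(-14,6) inclusive
    (7,2)@(15, 5): e=[26,2,16] → X
    (8,2)@(17, 5): e=[34,6,4] → X
    (9,2)@(19, 5): e=[42,10,-8] → .
    (4,3)@(9, 7): e=[6,14,24] → X
    (5,3)@(11, 7): e=[14,18,12] → X
    (6,3)@(13, 7): e=[22,22,0] → X  [on edge]
    (7,3)@(15, 7): e=[30,26,-12] → .
    (8,3)@(17, 7): e=[38,30,-24] → .
    (3,4)@(7, 9): e=[2,34,8] → X
    (4,4)@(9, 9): e=[10,38,-4] → .
    (5,4)@(11, 9): e=[18,42,-16] → .
    (6,4)@(13, 9): e=[26,46,-28] → .
  covered (6 px):
    . . . . . . . . . . .
    . . . . . . . . . . .
    . . . . . . . X X . .
    . . . . X X X . . . .
    . . . X . . . . . . .
    . . . . . . . . . . .
    . . . . . . . . . . .
    . . . . . . . . . . .
    . . . . . . . . . . .
    . . . . . . . . . . .

Final: "outside"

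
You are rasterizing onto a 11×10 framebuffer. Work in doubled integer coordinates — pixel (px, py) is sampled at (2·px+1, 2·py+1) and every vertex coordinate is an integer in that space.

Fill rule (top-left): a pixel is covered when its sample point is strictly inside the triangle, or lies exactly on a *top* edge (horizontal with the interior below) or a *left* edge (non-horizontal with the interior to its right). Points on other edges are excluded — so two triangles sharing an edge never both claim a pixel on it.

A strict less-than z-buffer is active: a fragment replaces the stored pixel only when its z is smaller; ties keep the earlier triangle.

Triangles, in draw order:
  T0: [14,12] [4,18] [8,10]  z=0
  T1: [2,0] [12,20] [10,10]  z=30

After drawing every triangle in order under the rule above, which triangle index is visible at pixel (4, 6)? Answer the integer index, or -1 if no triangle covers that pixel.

T0:
  2·area = 56
  edge (14, 12)→(4, 18): d=(-10,6) right/bottom  bias=-1
  edge (4, 18)→(8, 10): d=(4,-8) top-left  bias=+0
  edge (8, 10)→(14, 12): d=(6,2) right/bottom  bias=-1
    (2,4)@(5, 9): e=[84,-28,0] → ·  [on edge]
    (9,4)@(19, 9): e=[0,84,-28] → ·  [on edge]
    (4,5)@(9, 11): e=[40,12,4] → █
    (5,5)@(11, 11): e=[28,28,0] → ·  [on edge]
    (3,6)@(7, 13): e=[32,4,20] → █
    (5,6)@(11, 13): e=[8,36,12] → █
    (6,6)@(13, 13): e=[-4,52,8] → ·
    (8,6)@(17, 13): e=[-28,84,0] → ·  [on edge]
    (3,7)@(7, 15): e=[12,12,32] → █
    (4,7)@(9, 15): e=[0,28,28] → ·  [on edge]
    (5,7)@(11, 15): e=[-12,44,24] → ·
    (2,8)@(5, 17): e=[4,4,48] → █
  covered (6 px):
    · · · · · · · · · · ·
    · · · · · · · · · · ·
    · · · · · · · · · · ·
    · · · · · · · · · · ·
    · · · · · · · · · · ·
    · · · · █ · · · · · ·
    · · · █ █ █ · · · · ·
    · · · █ · · · · · · ·
    · · █ · · · · · · · ·
    · · · · · · · · · · ·
T1:
  2·area = 60  (B↔C swapped to make it positive)
  edge (2, 0)→(10, 10): d=(8,10) right/bottom  bias=-1
  edge (10, 10)→(12, 20): d=(2,10) right/bottom  bias=-1
  edge (12, 20)→(2, 0): d=(-10,-20) top-left  bias=+0
    (2,2)@(5, 5): e=[10,40,10] → █
    (3,2)@(7, 5): e=[-10,20,50] → ·
    (4,2)@(9, 5): e=[-30,0,90] → ·  [on edge]
    (2,3)@(5, 7): e=[26,44,-10] → ·
    (3,3)@(7, 7): e=[6,24,30] → █
    (4,3)@(9, 7): e=[-14,4,70] → ·
    (3,4)@(7, 9): e=[22,28,10] → █
    (4,4)@(9, 9): e=[2,8,50] → █
    (5,4)@(11, 9): e=[-18,-12,90] → ·
    (3,5)@(7, 11): e=[38,32,-10] → ·
    (4,5)@(9, 11): e=[18,12,30] → █
    (5,5)@(11, 11): e=[-2,-8,70] → ·
    (5,7)@(11, 15): e=[30,0,30] → ·  [on edge]
  covered (7 px):
    · · · · · · · · · · ·
    · · · · · · · · · · ·
    · · █ · · · · · · · ·
    · · · █ · · · · · · ·
    · · · █ █ · · · · · ·
    · · · · █ · · · · · ·
    · · · · █ · · · · · ·
    · · · · · · · · · · ·
    · · · · · █ · · · · ·
    · · · · · · · · · · ·

Z-buffer (winner per pixel, '.' = empty):
  . . . . . . . . . . .
  . . . . . . . . . . .
  . . 1 . . . . . . . .
  . . . 1 . . . . . . .
  . . . 1 1 . . . . . .
  . . . . 0 . . . . . .
  . . . 0 0 0 . . . . .
  . . . 0 . . . . . . .
  . . 0 . . 1 . . . . .
  . . . . . . . . . . .

Answer: 0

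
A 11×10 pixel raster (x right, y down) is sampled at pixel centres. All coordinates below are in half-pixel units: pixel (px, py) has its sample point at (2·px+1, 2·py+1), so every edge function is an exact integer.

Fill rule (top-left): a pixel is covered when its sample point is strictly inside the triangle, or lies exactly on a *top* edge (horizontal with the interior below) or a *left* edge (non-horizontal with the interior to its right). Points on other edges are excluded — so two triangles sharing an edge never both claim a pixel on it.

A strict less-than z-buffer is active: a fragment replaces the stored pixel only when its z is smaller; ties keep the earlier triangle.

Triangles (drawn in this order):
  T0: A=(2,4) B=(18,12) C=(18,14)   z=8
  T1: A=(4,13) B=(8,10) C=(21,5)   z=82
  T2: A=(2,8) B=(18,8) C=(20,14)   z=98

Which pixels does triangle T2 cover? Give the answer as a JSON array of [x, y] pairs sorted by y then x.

T0:
  2·area = 32
  edge (2, 4)→(18, 12): d=(16,8) right/bottom  bias=-1
  edge (18, 12)→(18, 14): d=(0,2) right/bottom  bias=-1
  edge (18, 14)→(2, 4): d=(-16,-10) top-left  bias=+0
    (3,3)@(7, 7): e=[8,22,2] → #
    (4,3)@(9, 7): e=[-8,18,22] → ·
    (3,4)@(7, 9): e=[40,22,-30] → ·
    (5,4)@(11, 9): e=[8,14,10] → #
    (6,4)@(13, 9): e=[-8,10,30] → ·
    (5,5)@(11, 11): e=[40,14,-22] → ·
    (7,5)@(15, 11): e=[8,6,18] → #
    (8,5)@(17, 11): e=[-8,2,38] → ·
    (7,6)@(15, 13): e=[40,6,-14] → ·
    (8,6)@(17, 13): e=[24,2,6] → #
    (9,6)@(19, 13): e=[8,-2,26] → ·
    (8,7)@(17, 15): e=[56,2,-26] → ·
  covered (4 px):
    · · · · · · · · · · ·
    · · · · · · · · · · ·
    · · · · · · · · · · ·
    · · · # · · · · · · ·
    · · · · · # · · · · ·
    · · · · · · · # · · ·
    · · · · · · · · # · ·
    · · · · · · · · · · ·
    · · · · · · · · · · ·
    · · · · · · · · · · ·
T1:
  2·area = 19
  edge (4, 13)→(8, 10): d=(4,-3) top-left  bias=+0
  edge (8, 10)→(21, 5): d=(13,-5) top-left  bias=+0
  edge (21, 5)→(4, 13): d=(-17,8) right/bottom  bias=-1
    (10,2)@(21, 5): e=[19,0,0] → ·  [on edge]
    (5,4)@(11, 9): e=[5,2,12] → #
    (6,4)@(13, 9): e=[11,12,-4] → ·
    (3,5)@(7, 11): e=[1,8,10] → #
    (4,5)@(9, 11): e=[7,18,-6] → ·
    (5,5)@(11, 11): e=[13,28,-22] → ·
    (3,6)@(7, 13): e=[9,34,-24] → ·
  covered (2 px):
    · · · · · · · · · · ·
    · · · · · · · · · · ·
    · · · · · · · · · · ·
    · · · · · · · · · · ·
    · · · · · # · · · · ·
    · · · # · · · · · · ·
    · · · · · · · · · · ·
    · · · · · · · · · · ·
    · · · · · · · · · · ·
    · · · · · · · · · · ·
T2:
  2·area = 96
  edge (2, 8)→(18, 8): d=(16,0) top-left  bias=+0
  edge (18, 8)→(20, 14): d=(2,6) right/bottom  bias=-1
  edge (20, 14)→(2, 8): d=(-18,-6) top-left  bias=+0
    (8,2)@(17, 5): e=[-48,0,144] → ·  [on edge]
    (2,4)@(5, 9): e=[16,80,0] → #  [on edge]
    (3,4)@(7, 9): e=[16,68,12] → #
    (4,4)@(9, 9): e=[16,56,24] → #
    (5,4)@(11, 9): e=[16,44,36] → #
    (6,4)@(13, 9): e=[16,32,48] → #
    (7,4)@(15, 9): e=[16,20,60] → #
    (8,4)@(17, 9): e=[16,8,72] → #
    (9,4)@(19, 9): e=[16,-4,84] → ·
    (2,5)@(5, 11): e=[48,84,-36] → ·
    (3,5)@(7, 11): e=[48,72,-24] → ·
    (4,5)@(9, 11): e=[48,60,-12] → ·
    (5,5)@(11, 11): e=[48,48,0] → #  [on edge]
    (9,5)@(19, 11): e=[48,0,48] → ·  [on edge]
    (8,6)@(17, 13): e=[80,16,0] → #  [on edge]
    (10,8)@(21, 17): e=[144,0,-48] → ·  [on edge]
  covered (13 px):
    · · · · · · · · · · ·
    · · · · · · · · · · ·
    · · · · · · · · · · ·
    · · · · · · · · · · ·
    · · # # # # # # # · ·
    · · · · · # # # # · ·
    · · · · · · · · # # ·
    · · · · · · · · · · ·
    · · · · · · · · · · ·
    · · · · · · · · · · ·

Answer: [[2,4],[3,4],[4,4],[5,4],[6,4],[7,4],[8,4],[5,5],[6,5],[7,5],[8,5],[8,6],[9,6]]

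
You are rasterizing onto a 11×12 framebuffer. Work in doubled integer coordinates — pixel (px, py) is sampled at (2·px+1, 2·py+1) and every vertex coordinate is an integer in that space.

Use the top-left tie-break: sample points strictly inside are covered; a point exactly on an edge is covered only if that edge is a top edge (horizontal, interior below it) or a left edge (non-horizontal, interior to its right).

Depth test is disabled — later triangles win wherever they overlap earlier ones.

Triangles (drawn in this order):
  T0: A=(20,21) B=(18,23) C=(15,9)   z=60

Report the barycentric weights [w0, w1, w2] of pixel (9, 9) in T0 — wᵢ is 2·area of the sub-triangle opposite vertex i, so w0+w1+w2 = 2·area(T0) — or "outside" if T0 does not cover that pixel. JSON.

T0:
  2·area = 34
  edge (20, 21)→(18, 23): d=(-2,2) right/bottom  bias=-1
  edge (18, 23)→(15, 9): d=(-3,-14) top-left  bias=+0
  edge (15, 9)→(20, 21): d=(5,12) right/bottom  bias=-1
    (7,4)@(15, 9): e=[34,0,0] → ·  [on edge]
    (8,7)@(17, 15): e=[18,10,6] → █
    (9,7)@(19, 15): e=[14,38,-18] → ·
    (8,8)@(17, 17): e=[14,4,16] → █
    (9,8)@(19, 17): e=[10,32,-8] → ·
    (8,9)@(17, 19): e=[10,-2,26] → ·
    (9,9)@(19, 19): e=[6,26,2] → █
    (10,9)@(21, 19): e=[2,54,-22] → ·
    (9,10)@(19, 21): e=[2,20,12] → █
    (10,10)@(21, 21): e=[-2,48,-12] → ·
    (9,11)@(19, 23): e=[-2,14,22] → ·
  covered (4 px):
    · · · · · · · · · · ·
    · · · · · · · · · · ·
    · · · · · · · · · · ·
    · · · · · · · · · · ·
    · · · · · · · · · · ·
    · · · · · · · · · · ·
    · · · · · · · · · · ·
    · · · · · · · · █ · ·
    · · · · · · · · █ · ·
    · · · · · · · · · █ ·
    · · · · · · · · · █ ·
    · · · · · · · · · · ·

Answer: [26,2,6]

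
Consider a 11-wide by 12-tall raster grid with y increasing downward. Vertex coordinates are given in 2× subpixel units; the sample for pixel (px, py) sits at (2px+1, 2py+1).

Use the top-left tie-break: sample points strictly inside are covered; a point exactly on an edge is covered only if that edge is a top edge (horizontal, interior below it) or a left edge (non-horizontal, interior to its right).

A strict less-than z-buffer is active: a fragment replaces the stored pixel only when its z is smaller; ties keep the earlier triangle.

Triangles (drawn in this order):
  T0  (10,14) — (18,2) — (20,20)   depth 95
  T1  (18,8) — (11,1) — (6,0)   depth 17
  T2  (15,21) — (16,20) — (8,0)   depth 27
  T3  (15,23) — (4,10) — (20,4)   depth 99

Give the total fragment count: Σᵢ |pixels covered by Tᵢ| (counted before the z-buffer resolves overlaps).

T0:
  2·area = 168
  edge (10, 14)→(18, 2): d=(8,-12) top-left  bias=+0
  edge (18, 2)→(20, 20): d=(2,18) right/bottom  bias=-1
  edge (20, 20)→(10, 14): d=(-10,-6) top-left  bias=+0
    (8,2)@(17, 5): e=[12,24,132] → █
    (9,2)@(19, 5): e=[36,-12,144] → ·
    (7,3)@(15, 7): e=[4,64,100] → █
    (9,3)@(19, 7): e=[52,-8,124] → ·
    (7,4)@(15, 9): e=[20,68,80] → █
    (9,4)@(19, 9): e=[68,-4,104] → ·
    (2,5)@(5, 11): e=[-84,252,0] → ·  [on edge]
    (6,5)@(13, 11): e=[12,108,48] → █
    (9,5)@(19, 11): e=[84,0,84] → ·  [on edge]
    (5,6)@(11, 13): e=[4,148,16] → █
    (9,6)@(19, 13): e=[100,4,64] → █
    (10,6)@(21, 13): e=[124,-32,76] → ·
    (7,8)@(15, 17): e=[84,84,0] → █  [on edge]
  covered (21 px):
    · · · · · · · · · · ·
    · · · · · · · · · · ·
    · · · · · · · · █ · ·
    · · · · · · · █ █ · ·
    · · · · · · · █ █ · ·
    · · · · · · █ █ █ · ·
    · · · · · █ █ █ █ █ ·
    · · · · · · █ █ █ █ ·
    · · · · · · · █ █ █ ·
    · · · · · · · · · █ ·
    · · · · · · · · · · ·
    · · · · · · · · · · ·
T1:
  2·area = 28  (B↔C swapped to make it positive)
  edge (18, 8)→(6, 0): d=(-12,-8) top-left  bias=+0
  edge (6, 0)→(11, 1): d=(5,1) right/bottom  bias=-1
  edge (11, 1)→(18, 8): d=(7,7) right/bottom  bias=-1
    (4,0)@(9, 1): e=[12,2,14] → █
    (5,0)@(11, 1): e=[28,0,0] → ·  [on edge]
    (4,1)@(9, 3): e=[-12,12,28] → ·
    (5,1)@(11, 3): e=[4,10,14] → █
    (6,1)@(13, 3): e=[20,8,0] → ·  [on edge]
    (10,1)@(21, 3): e=[84,0,-56] → ·  [on edge]
    (5,2)@(11, 5): e=[-20,20,28] → ·
    (7,2)@(15, 5): e=[12,16,0] → ·  [on edge]
    (8,3)@(17, 7): e=[4,24,0] → ·  [on edge]
    (9,4)@(19, 9): e=[-4,32,0] → ·  [on edge]
    (10,5)@(21, 11): e=[-12,40,0] → ·  [on edge]
  covered (2 px):
    · · · · █ · · · · · ·
    · · · · · █ · · · · ·
    · · · · · · · · · · ·
    · · · · · · · · · · ·
    · · · · · · · · · · ·
    · · · · · · · · · · ·
    · · · · · · · · · · ·
    · · · · · · · · · · ·
    · · · · · · · · · · ·
    · · · · · · · · · · ·
    · · · · · · · · · · ·
    · · · · · · · · · · ·
T2:
  2·area = 28  (B↔C swapped to make it positive)
  edge (15, 21)→(8, 0): d=(-7,-21) top-left  bias=+0
  edge (8, 0)→(16, 20): d=(8,20) right/bottom  bias=-1
  edge (16, 20)→(15, 21): d=(-1,1) right/bottom  bias=-1
    (4,1)@(9, 3): e=[0,4,24] → █  [on edge]
    (5,1)@(11, 3): e=[42,-36,22] → ·
    (4,2)@(9, 5): e=[-14,20,22] → ·
    (5,4)@(11, 9): e=[0,12,16] → █  [on edge]
    (6,4)@(13, 9): e=[42,-28,14] → ·
    (5,5)@(11, 11): e=[-14,28,14] → ·
    (6,6)@(13, 13): e=[14,4,10] → █
    (7,6)@(15, 13): e=[56,-36,8] → ·
    (6,7)@(13, 15): e=[0,20,8] → █  [on edge]
    (7,7)@(15, 15): e=[42,-20,6] → ·
    (10,7)@(21, 15): e=[168,-140,0] → ·  [on edge]
    (6,8)@(13, 17): e=[-14,36,6] → ·
    (9,8)@(19, 17): e=[112,-84,0] → ·  [on edge]
    (8,9)@(17, 19): e=[56,-28,0] → ·  [on edge]
    (7,10)@(15, 21): e=[0,28,0] → ·  [on edge]
    (6,11)@(13, 23): e=[-56,84,0] → ·  [on edge]
  covered (5 px):
    · · · · · · · · · · ·
    · · · · █ · · · · · ·
    · · · · · · · · · · ·
    · · · · · · · · · · ·
    · · · · · █ · · · · ·
    · · · · · · · · · · ·
    · · · · · · █ · · · ·
    · · · · · · █ · · · ·
    · · · · · · · · · · ·
    · · · · · · · █ · · ·
    · · · · · · · · · · ·
    · · · · · · · · · · ·
T3:
  2·area = 274
  edge (15, 23)→(4, 10): d=(-11,-13) top-left  bias=+0
  edge (4, 10)→(20, 4): d=(16,-6) top-left  bias=+0
  edge (20, 4)→(15, 23): d=(-5,19) right/bottom  bias=-1
    (9,2)@(19, 5): e=[250,10,14] → █
    (10,2)@(21, 5): e=[276,22,-24] → ·
    (6,3)@(13, 7): e=[150,6,118] → █
    (7,3)@(15, 7): e=[176,18,80] → █
    (8,3)@(17, 7): e=[202,30,42] → █
    (10,3)@(21, 7): e=[254,54,-34] → ·
    (3,4)@(7, 9): e=[50,2,222] → █
    (4,4)@(9, 9): e=[76,14,184] → █
    (5,4)@(11, 9): e=[102,26,146] → █
    (9,4)@(19, 9): e=[206,74,-6] → ·
    (2,5)@(5, 11): e=[2,22,250] → █
    (9,5)@(19, 11): e=[184,106,-16] → ·
    (7,11)@(15, 23): e=[0,274,0] → ·  [on edge]
  covered (35 px):
    · · · · · · · · · · ·
    · · · · · · · · · · ·
    · · · · · · · · · █ ·
    · · · · · · █ █ █ █ ·
    · · · █ █ █ █ █ █ · ·
    · · █ █ █ █ █ █ █ · ·
    · · · █ █ █ █ █ █ · ·
    · · · · █ █ █ █ █ · ·
    · · · · · █ █ █ · · ·
    · · · · · · █ █ · · ·
    · · · · · · · █ · · ·
    · · · · · · · · · · ·

Final: 63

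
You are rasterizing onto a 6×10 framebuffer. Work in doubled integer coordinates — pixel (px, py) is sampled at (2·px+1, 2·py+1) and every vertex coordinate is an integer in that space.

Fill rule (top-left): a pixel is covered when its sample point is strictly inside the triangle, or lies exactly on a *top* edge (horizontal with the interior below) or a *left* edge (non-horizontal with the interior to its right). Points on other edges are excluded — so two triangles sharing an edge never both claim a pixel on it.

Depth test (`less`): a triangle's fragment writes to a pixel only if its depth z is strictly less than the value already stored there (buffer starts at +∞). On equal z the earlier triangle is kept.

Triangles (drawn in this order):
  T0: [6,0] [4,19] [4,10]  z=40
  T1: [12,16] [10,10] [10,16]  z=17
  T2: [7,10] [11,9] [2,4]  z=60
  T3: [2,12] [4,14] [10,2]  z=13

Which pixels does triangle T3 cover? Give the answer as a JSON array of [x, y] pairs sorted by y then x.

T0:
  2·area = 18
  edge (6, 0)→(4, 19): d=(-2,19) right/bottom  bias=-1
  edge (4, 19)→(4, 10): d=(0,-9) top-left  bias=+0
  edge (4, 10)→(6, 0): d=(2,-10) top-left  bias=+0
    (2,2)@(5, 5): e=[9,9,0] → █  [on edge]
    (3,2)@(7, 5): e=[-29,27,20] → ·
    (2,3)@(5, 7): e=[5,9,4] → █
    (3,3)@(7, 7): e=[-33,27,24] → ·
    (2,4)@(5, 9): e=[1,9,8] → █
    (3,4)@(7, 9): e=[-37,27,28] → ·
    (2,5)@(5, 11): e=[-3,9,12] → ·
    (1,7)@(3, 15): e=[27,-9,0] → ·  [on edge]
  covered (3 px):
    · · · · · ·
    · · · · · ·
    · · █ · · ·
    · · █ · · ·
    · · █ · · ·
    · · · · · ·
    · · · · · ·
    · · · · · ·
    · · · · · ·
    · · · · · ·
T1:
  2·area = 12  (B↔C swapped to make it positive)
  edge (12, 16)→(10, 16): d=(-2,0) right/bottom  bias=-1
  edge (10, 16)→(10, 10): d=(0,-6) top-left  bias=+0
  edge (10, 10)→(12, 16): d=(2,6) right/bottom  bias=-1
    (3,0)@(7, 1): e=[30,-18,0] → ·  [on edge]
    (4,3)@(9, 7): e=[18,-6,0] → ·  [on edge]
    (5,6)@(11, 13): e=[6,6,0] → ·  [on edge]
    (5,7)@(11, 15): e=[2,6,4] → █
    (5,8)@(11, 17): e=[-2,6,8] → ·
  covered (1 px):
    · · · · · ·
    · · · · · ·
    · · · · · ·
    · · · · · ·
    · · · · · ·
    · · · · · ·
    · · · · · ·
    · · · · · █
    · · · · · ·
    · · · · · ·
T2:
  2·area = 29  (B↔C swapped to make it positive)
  edge (7, 10)→(2, 4): d=(-5,-6) top-left  bias=+0
  edge (2, 4)→(11, 9): d=(9,5) right/bottom  bias=-1
  edge (11, 9)→(7, 10): d=(-4,1) right/bottom  bias=-1
    (1,2)@(3, 5): e=[1,4,24] → █
    (2,2)@(5, 5): e=[13,-6,22] → ·
    (1,3)@(3, 7): e=[-9,22,16] → ·
    (2,3)@(5, 7): e=[3,12,14] → █
    (3,3)@(7, 7): e=[15,2,12] → █
    (4,3)@(9, 7): e=[27,-8,10] → ·
    (2,4)@(5, 9): e=[-7,30,6] → ·
    (3,4)@(7, 9): e=[5,20,4] → █
    (4,4)@(9, 9): e=[17,10,2] → █
    (5,4)@(11, 9): e=[29,0,0] → ·  [on edge]
    (1,5)@(3, 11): e=[-29,58,0] → ·  [on edge]
    (3,5)@(7, 11): e=[-5,38,-4] → ·
  covered (5 px):
    · · · · · ·
    · · · · · ·
    · █ · · · ·
    · · █ █ · ·
    · · · █ █ ·
    · · · · · ·
    · · · · · ·
    · · · · · ·
    · · · · · ·
    · · · · · ·
T3:
  2·area = 36  (B↔C swapped to make it positive)
  edge (2, 12)→(10, 2): d=(8,-10) top-left  bias=+0
  edge (10, 2)→(4, 14): d=(-6,12) right/bottom  bias=-1
  edge (4, 14)→(2, 12): d=(-2,-2) top-left  bias=+0
    (3,3)@(7, 7): e=[10,6,20] → █
    (4,3)@(9, 7): e=[30,-18,24] → ·
    (2,4)@(5, 9): e=[6,18,12] → █
    (3,4)@(7, 9): e=[26,-6,16] → ·
    (0,5)@(1, 11): e=[-18,54,0] → ·  [on edge]
    (1,5)@(3, 11): e=[2,30,4] → █
    (3,5)@(7, 11): e=[42,-18,12] → ·
    (1,6)@(3, 13): e=[18,18,0] → █  [on edge]
    (2,6)@(5, 13): e=[38,-6,4] → ·
    (1,7)@(3, 15): e=[34,6,-4] → ·
    (2,7)@(5, 15): e=[54,-18,0] → ·  [on edge]
    (3,8)@(7, 17): e=[90,-54,0] → ·  [on edge]
    (4,9)@(9, 19): e=[126,-90,0] → ·  [on edge]
  covered (5 px):
    · · · · · ·
    · · · · · ·
    · · · · · ·
    · · · █ · ·
    · · █ · · ·
    · █ █ · · ·
    · █ · · · ·
    · · · · · ·
    · · · · · ·
    · · · · · ·

Final: [[3,3],[2,4],[1,5],[2,5],[1,6]]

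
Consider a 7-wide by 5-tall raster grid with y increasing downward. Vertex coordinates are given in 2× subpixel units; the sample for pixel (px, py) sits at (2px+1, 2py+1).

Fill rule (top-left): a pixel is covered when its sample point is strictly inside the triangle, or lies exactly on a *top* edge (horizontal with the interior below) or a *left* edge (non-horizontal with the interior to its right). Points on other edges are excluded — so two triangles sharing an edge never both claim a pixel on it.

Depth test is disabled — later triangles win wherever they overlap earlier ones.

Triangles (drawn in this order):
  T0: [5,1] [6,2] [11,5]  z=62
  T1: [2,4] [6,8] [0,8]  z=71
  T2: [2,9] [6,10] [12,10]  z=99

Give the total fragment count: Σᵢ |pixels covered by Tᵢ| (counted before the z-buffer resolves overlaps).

T0:
  2·area = 2  (B↔C swapped to make it positive)
  edge (5, 1)→(11, 5): d=(6,4) right/bottom  bias=-1
  edge (11, 5)→(6, 2): d=(-5,-3) top-left  bias=+0
  edge (6, 2)→(5, 1): d=(-1,-1) top-left  bias=+0
    (2,0)@(5, 1): e=[0,2,0] → ·  [on edge]
    (3,1)@(7, 3): e=[4,-2,0] → ·  [on edge]
    (4,2)@(9, 5): e=[8,-6,0] → ·  [on edge]
    (5,2)@(11, 5): e=[0,0,2] → ·  [on edge]
    (5,3)@(11, 7): e=[12,-10,0] → ·  [on edge]
    (6,4)@(13, 9): e=[16,-14,0] → ·  [on edge]
  covered (0 px):
    · · · · · · ·
    · · · · · · ·
    · · · · · · ·
    · · · · · · ·
    · · · · · · ·
T1:
  2·area = 24
  edge (2, 4)→(6, 8): d=(4,4) right/bottom  bias=-1
  edge (6, 8)→(0, 8): d=(-6,0) right/bottom  bias=-1
  edge (0, 8)→(2, 4): d=(2,-4) top-left  bias=+0
    (0,1)@(1, 3): e=[0,30,-6] → ·  [on edge]
    (1,2)@(3, 5): e=[0,18,6] → ·  [on edge]
    (0,3)@(1, 7): e=[16,6,2] → █
    (1,3)@(3, 7): e=[8,6,10] → █
    (2,3)@(5, 7): e=[0,6,18] → ·  [on edge]
    (0,4)@(1, 9): e=[24,-6,6] → ·
    (1,4)@(3, 9): e=[16,-6,14] → ·
    (3,4)@(7, 9): e=[0,-6,30] → ·  [on edge]
  covered (2 px):
    · · · · · · ·
    · · · · · · ·
    · · · · · · ·
    █ █ · · · · ·
    · · · · · · ·
T2:
  2·area = 6  (B↔C swapped to make it positive)
  edge (2, 9)→(12, 10): d=(10,1) right/bottom  bias=-1
  edge (12, 10)→(6, 10): d=(-6,0) right/bottom  bias=-1
  edge (6, 10)→(2, 9): d=(-4,-1) top-left  bias=+0
  covered (0 px):
    · · · · · · ·
    · · · · · · ·
    · · · · · · ·
    · · · · · · ·
    · · · · · · ·

Final: 2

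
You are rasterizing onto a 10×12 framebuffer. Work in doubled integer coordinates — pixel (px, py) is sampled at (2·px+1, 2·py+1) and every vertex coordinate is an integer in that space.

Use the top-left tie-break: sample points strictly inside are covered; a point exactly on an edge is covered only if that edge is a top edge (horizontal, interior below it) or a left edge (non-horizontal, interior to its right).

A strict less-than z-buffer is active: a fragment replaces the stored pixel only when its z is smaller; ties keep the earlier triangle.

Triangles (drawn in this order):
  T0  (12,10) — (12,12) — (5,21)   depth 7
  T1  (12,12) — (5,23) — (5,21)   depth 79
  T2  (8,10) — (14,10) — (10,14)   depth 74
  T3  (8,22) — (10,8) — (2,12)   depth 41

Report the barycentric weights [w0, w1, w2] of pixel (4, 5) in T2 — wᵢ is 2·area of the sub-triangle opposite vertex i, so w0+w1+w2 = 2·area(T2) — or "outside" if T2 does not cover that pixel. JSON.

T0:
  2·area = 14
  edge (12, 10)→(12, 12): d=(0,2) right/bottom  bias=-1
  edge (12, 12)→(5, 21): d=(-7,9) right/bottom  bias=-1
  edge (5, 21)→(12, 10): d=(7,-11) top-left  bias=+0
    (9,1)@(19, 3): e=[-14,0,28] → ·  [on edge]
    (5,6)@(11, 13): e=[2,2,10] → █
    (6,6)@(13, 13): e=[-2,-16,32] → ·
    (4,7)@(9, 15): e=[6,6,2] → █
    (5,7)@(11, 15): e=[2,-12,24] → ·
    (4,8)@(9, 17): e=[6,-8,16] → ·
    (2,10)@(5, 21): e=[14,0,0] → ·  [on edge]
  covered (2 px):
    · · · · · · · · · ·
    · · · · · · · · · ·
    · · · · · · · · · ·
    · · · · · · · · · ·
    · · · · · · · · · ·
    · · · · · · · · · ·
    · · · · · █ · · · ·
    · · · · █ · · · · ·
    · · · · · · · · · ·
    · · · · · · · · · ·
    · · · · · · · · · ·
    · · · · · · · · · ·
T1:
  2·area = 14
  edge (12, 12)→(5, 23): d=(-7,11) right/bottom  bias=-1
  edge (5, 23)→(5, 21): d=(0,-2) top-left  bias=+0
  edge (5, 21)→(12, 12): d=(7,-9) top-left  bias=+0
    (2,0)@(5, 1): e=[154,0,-140] → ·  [on edge]
    (9,0)@(19, 1): e=[0,28,-14] → ·  [on edge]
    (2,1)@(5, 3): e=[140,0,-126] → ·  [on edge]
    (9,1)@(19, 3): e=[-14,28,0] → ·  [on edge]
    (2,2)@(5, 5): e=[126,0,-112] → ·  [on edge]
    (2,3)@(5, 7): e=[112,0,-98] → ·  [on edge]
    (2,4)@(5, 9): e=[98,0,-84] → ·  [on edge]
    (2,5)@(5, 11): e=[84,0,-70] → ·  [on edge]
    (2,6)@(5, 13): e=[70,0,-56] → ·  [on edge]
    (2,7)@(5, 15): e=[56,0,-42] → ·  [on edge]
    (2,8)@(5, 17): e=[42,0,-28] → ·  [on edge]
    (2,9)@(5, 19): e=[28,0,-14] → ·  [on edge]
    (2,10)@(5, 21): e=[14,0,0] → █  [on edge]
    (2,11)@(5, 23): e=[0,0,14] → ·  [on edge]
  covered (2 px):
    · · · · · · · · · ·
    · · · · · · · · · ·
    · · · · · · · · · ·
    · · · · · · · · · ·
    · · · · · · · · · ·
    · · · · · · · · · ·
    · · · · · · · · · ·
    · · · · · · · · · ·
    · · · · · · · · · ·
    · · · █ · · · · · ·
    · · █ · · · · · · ·
    · · · · · · · · · ·
T2:
  2·area = 24
  edge (8, 10)→(14, 10): d=(6,0) top-left  bias=+0
  edge (14, 10)→(10, 14): d=(-4,4) right/bottom  bias=-1
  edge (10, 14)→(8, 10): d=(-2,-4) top-left  bias=+0
    (9,2)@(19, 5): e=[-30,0,54] → ·  [on edge]
    (8,3)@(17, 7): e=[-18,0,42] → ·  [on edge]
    (7,4)@(15, 9): e=[-6,0,30] → ·  [on edge]
    (4,5)@(9, 11): e=[6,16,2] → █
    (5,5)@(11, 11): e=[6,8,10] → █
    (6,5)@(13, 11): e=[6,0,18] → ·  [on edge]
    (4,6)@(9, 13): e=[18,8,-2] → ·
    (5,6)@(11, 13): e=[18,0,6] → ·  [on edge]
    (4,7)@(9, 15): e=[30,0,-6] → ·  [on edge]
    (3,8)@(7, 17): e=[42,0,-18] → ·  [on edge]
    (2,9)@(5, 19): e=[54,0,-30] → ·  [on edge]
    (1,10)@(3, 21): e=[66,0,-42] → ·  [on edge]
    (0,11)@(1, 23): e=[78,0,-54] → ·  [on edge]
  covered (2 px):
    · · · · · · · · · ·
    · · · · · · · · · ·
    · · · · · · · · · ·
    · · · · · · · · · ·
    · · · · · · · · · ·
    · · · · █ █ · · · ·
    · · · · · · · · · ·
    · · · · · · · · · ·
    · · · · · · · · · ·
    · · · · · · · · · ·
    · · · · · · · · · ·
    · · · · · · · · · ·
T3:
  2·area = 104  (B↔C swapped to make it positive)
  edge (8, 22)→(2, 12): d=(-6,-10) top-left  bias=+0
  edge (2, 12)→(10, 8): d=(8,-4) top-left  bias=+0
  edge (10, 8)→(8, 22): d=(-2,14) right/bottom  bias=-1
    (5,0)@(11, 1): e=[156,-52,0] → ·  [on edge]
    (4,4)@(9, 9): e=[88,4,12] → █
    (5,4)@(11, 9): e=[108,12,-16] → ·
    (2,5)@(5, 11): e=[36,4,64] → █
    (3,5)@(7, 11): e=[56,12,36] → █
    (5,5)@(11, 11): e=[96,28,-20] → ·
    (1,6)@(3, 13): e=[4,12,88] → █
    (5,6)@(11, 13): e=[84,44,-24] → ·
    (1,7)@(3, 15): e=[-8,28,84] → ·
    (2,7)@(5, 15): e=[12,36,56] → █
    (4,7)@(9, 15): e=[52,52,0] → ·  [on edge]
    (2,8)@(5, 17): e=[0,52,52] → █  [on edge]
  covered (13 px):
    · · · · · · · · · ·
    · · · · · · · · · ·
    · · · · · · · · · ·
    · · · · · · · · · ·
    · · · · █ · · · · ·
    · · █ █ █ · · · · ·
    · █ █ █ █ · · · · ·
    · · █ █ · · · · · ·
    · · █ █ · · · · · ·
    · · · █ · · · · · ·
    · · · · · · · · · ·
    · · · · · · · · · ·

Final: [16,2,6]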